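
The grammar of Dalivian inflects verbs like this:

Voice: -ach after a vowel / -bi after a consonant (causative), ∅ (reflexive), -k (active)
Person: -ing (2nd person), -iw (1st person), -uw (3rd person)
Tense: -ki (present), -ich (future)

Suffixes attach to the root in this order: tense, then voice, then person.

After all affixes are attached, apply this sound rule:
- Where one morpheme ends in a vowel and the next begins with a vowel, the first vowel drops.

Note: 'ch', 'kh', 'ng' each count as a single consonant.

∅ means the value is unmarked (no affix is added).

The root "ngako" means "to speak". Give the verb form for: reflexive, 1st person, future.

ngakichiw

Attach tense future -ich → ngakoich.
voice = reflexive: zero marking, form stays ngakoich.
Attach person 1st person -iw → ngakoichiw.
Apply vowel deletion: ngakoichiw → ngakichiw.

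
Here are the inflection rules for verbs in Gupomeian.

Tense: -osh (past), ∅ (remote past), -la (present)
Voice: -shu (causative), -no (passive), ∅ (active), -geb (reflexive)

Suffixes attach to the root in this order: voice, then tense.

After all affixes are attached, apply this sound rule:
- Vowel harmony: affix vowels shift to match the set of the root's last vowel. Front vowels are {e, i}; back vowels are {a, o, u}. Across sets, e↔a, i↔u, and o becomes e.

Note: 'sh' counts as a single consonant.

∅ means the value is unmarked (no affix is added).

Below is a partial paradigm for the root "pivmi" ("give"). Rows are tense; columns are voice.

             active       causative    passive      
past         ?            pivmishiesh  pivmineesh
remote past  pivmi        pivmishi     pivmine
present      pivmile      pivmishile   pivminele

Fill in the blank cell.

voice = active: zero marking, form stays pivmi.
Attach tense past -osh → pivmiosh.
Apply vowel harmony: pivmiosh → pivmiesh.

pivmiesh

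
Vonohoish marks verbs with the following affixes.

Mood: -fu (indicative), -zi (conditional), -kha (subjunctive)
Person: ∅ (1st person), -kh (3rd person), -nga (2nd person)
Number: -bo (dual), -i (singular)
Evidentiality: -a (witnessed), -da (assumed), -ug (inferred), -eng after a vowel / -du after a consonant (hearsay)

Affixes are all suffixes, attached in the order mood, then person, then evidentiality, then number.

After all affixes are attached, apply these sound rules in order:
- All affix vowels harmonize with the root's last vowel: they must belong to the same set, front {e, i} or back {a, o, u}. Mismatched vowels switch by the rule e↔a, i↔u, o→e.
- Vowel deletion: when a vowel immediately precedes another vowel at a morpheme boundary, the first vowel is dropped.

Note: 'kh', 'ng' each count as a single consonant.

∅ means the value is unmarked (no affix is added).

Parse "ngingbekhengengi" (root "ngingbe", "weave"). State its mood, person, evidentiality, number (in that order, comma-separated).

subjunctive, 2nd person, hearsay, singular

Segment: ngingbe-kha-nga-eng-i.
mood: -kha → subjunctive.
person: -nga → 2nd person.
evidentiality: -eng/du → hearsay.
number: -i → singular.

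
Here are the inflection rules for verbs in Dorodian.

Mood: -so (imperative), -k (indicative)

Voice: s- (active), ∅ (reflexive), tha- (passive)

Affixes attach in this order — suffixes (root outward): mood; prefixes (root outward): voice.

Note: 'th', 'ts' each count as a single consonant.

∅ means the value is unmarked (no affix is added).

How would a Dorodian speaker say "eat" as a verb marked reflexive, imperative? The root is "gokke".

gokkeso

Attach mood imperative -so → gokkeso.
voice = reflexive: zero marking, form stays gokkeso.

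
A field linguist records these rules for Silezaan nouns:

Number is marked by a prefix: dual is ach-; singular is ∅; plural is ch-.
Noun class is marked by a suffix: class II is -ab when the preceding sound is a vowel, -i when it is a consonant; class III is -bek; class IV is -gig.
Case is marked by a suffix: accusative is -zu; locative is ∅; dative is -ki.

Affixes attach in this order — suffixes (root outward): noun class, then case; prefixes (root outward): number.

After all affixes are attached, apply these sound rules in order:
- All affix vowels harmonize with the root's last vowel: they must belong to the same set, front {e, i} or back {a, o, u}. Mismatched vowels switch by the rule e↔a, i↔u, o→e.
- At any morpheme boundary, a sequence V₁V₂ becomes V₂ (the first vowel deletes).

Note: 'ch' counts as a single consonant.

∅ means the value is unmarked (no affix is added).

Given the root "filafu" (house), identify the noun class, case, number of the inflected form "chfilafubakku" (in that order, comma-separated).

Segment: ch-filafu-bek-ki.
noun class: -bek → class III.
case: -ki → dative.
number: ch- → plural.

class III, dative, plural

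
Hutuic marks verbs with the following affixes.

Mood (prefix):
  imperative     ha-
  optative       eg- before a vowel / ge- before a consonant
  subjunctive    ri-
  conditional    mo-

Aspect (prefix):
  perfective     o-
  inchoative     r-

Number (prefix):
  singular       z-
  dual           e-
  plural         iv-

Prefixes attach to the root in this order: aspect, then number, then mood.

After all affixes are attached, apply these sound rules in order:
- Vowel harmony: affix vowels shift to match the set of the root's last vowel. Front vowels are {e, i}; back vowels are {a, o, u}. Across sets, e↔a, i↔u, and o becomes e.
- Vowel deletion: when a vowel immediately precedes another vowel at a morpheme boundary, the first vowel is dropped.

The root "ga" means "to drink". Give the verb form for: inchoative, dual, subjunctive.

Attach aspect inchoative r- → rga.
Attach number dual e- → erga.
Attach mood subjunctive ri- → rierga.
Apply vowel harmony: rierga → ruarga.
Apply vowel deletion: ruarga → rarga.

rarga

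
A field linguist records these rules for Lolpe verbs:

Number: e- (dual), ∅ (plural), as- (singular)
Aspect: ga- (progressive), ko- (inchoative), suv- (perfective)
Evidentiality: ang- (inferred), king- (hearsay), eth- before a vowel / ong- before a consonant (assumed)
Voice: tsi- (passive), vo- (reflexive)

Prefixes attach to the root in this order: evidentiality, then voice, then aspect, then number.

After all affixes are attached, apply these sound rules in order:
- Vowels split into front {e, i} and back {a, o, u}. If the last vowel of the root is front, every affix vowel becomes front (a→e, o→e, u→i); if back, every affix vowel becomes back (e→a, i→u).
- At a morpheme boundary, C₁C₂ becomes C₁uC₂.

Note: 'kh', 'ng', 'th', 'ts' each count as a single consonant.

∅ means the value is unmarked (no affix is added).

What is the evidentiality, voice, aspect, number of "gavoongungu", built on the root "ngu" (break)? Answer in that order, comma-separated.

Segment: ga-vo-ong-ngu.
evidentiality: eth/ong- → assumed.
voice: vo- → reflexive.
aspect: ga- → progressive.
number: ∅ → plural.

assumed, reflexive, progressive, plural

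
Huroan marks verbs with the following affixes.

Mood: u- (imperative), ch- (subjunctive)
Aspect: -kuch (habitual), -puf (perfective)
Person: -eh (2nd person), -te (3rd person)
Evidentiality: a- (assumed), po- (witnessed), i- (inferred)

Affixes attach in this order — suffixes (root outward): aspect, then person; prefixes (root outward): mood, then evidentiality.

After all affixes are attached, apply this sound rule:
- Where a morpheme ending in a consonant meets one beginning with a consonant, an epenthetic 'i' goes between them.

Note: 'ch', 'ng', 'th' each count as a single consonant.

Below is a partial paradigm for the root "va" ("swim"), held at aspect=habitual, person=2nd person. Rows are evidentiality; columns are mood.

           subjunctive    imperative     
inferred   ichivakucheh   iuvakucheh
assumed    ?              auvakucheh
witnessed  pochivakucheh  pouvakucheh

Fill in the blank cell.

achivakucheh

Attach mood subjunctive ch- → chva.
Attach aspect habitual -kuch → chvakuch.
Attach evidentiality assumed a- → achvakuch.
Attach person 2nd person -eh → achvakucheh.
Apply epenthesis: achvakucheh → achivakucheh.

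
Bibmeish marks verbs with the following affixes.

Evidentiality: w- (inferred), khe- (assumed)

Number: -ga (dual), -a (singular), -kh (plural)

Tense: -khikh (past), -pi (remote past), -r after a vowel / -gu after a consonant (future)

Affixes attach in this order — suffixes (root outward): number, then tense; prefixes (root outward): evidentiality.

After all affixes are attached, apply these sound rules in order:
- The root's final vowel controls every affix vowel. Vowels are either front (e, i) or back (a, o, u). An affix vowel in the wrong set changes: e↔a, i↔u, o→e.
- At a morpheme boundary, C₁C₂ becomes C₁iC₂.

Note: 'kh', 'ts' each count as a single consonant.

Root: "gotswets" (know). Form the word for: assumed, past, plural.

khegotswetsikhikhikh

Attach number plural -kh → gotswetskh.
Attach tense past -khikh → gotswetskhkhikh.
Attach evidentiality assumed khe- → khegotswetskhkhikh.
Vowel harmony: no change.
Apply epenthesis: khegotswetskhkhikh → khegotswetsikhikhikh.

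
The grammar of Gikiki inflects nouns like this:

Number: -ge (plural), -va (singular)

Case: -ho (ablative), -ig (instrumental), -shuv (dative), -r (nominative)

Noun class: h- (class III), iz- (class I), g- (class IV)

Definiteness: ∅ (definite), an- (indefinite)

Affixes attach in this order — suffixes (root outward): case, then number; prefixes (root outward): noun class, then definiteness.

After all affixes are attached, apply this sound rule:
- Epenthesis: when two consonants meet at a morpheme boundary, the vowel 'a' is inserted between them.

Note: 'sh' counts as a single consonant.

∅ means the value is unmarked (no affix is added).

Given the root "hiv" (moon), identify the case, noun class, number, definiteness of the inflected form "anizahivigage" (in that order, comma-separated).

instrumental, class I, plural, indefinite

Segment: an-iz-hiv-ig-ge.
case: -ig → instrumental.
noun class: iz- → class I.
number: -ge → plural.
definiteness: an- → indefinite.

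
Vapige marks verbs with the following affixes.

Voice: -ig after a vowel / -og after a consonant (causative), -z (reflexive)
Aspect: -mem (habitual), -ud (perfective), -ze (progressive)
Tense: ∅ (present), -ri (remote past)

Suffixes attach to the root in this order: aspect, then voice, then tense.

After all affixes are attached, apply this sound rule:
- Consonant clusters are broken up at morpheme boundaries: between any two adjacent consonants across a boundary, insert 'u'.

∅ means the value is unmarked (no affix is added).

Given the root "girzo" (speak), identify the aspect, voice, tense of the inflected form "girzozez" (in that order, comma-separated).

progressive, reflexive, present

Segment: girzo-ze-z.
aspect: -ze → progressive.
voice: -z → reflexive.
tense: ∅ → present.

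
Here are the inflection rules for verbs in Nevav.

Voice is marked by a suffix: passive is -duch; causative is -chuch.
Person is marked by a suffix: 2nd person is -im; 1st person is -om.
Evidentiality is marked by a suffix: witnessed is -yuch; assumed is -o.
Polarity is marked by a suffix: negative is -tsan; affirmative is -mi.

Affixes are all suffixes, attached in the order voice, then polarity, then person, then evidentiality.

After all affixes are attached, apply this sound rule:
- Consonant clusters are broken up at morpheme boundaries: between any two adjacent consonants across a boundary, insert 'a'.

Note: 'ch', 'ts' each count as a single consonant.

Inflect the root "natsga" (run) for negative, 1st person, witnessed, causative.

natsgachuchatsanomayuch

Attach voice causative -chuch → natsgachuch.
Attach polarity negative -tsan → natsgachuchtsan.
Attach person 1st person -om → natsgachuchtsanom.
Attach evidentiality witnessed -yuch → natsgachuchtsanomyuch.
Apply epenthesis: natsgachuchtsanomyuch → natsgachuchatsanomayuch.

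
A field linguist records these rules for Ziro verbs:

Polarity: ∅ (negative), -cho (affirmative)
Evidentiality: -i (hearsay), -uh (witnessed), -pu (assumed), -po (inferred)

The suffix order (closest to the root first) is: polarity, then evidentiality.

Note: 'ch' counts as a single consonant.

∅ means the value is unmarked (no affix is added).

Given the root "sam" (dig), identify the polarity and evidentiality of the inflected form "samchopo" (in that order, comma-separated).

affirmative, inferred

Segment: sam-cho-po.
polarity: -cho → affirmative.
evidentiality: -po → inferred.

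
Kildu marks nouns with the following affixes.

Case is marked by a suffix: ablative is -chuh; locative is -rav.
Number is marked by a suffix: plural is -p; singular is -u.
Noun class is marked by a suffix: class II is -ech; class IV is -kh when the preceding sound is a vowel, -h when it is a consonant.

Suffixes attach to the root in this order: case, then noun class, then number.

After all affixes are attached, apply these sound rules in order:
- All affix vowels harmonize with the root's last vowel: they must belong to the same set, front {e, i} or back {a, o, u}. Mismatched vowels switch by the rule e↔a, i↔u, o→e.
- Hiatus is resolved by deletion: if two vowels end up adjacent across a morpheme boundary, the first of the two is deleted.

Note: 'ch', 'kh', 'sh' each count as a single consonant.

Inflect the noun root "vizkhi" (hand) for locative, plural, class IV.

Attach case locative -rav → vizkhirav.
Attach noun class class IV -h (after consonant 'v') → vizkhiravh.
Attach number plural -p → vizkhiravhp.
Apply vowel harmony: vizkhiravhp → vizkhirevhp.
Vowel deletion: no change.

vizkhirevhp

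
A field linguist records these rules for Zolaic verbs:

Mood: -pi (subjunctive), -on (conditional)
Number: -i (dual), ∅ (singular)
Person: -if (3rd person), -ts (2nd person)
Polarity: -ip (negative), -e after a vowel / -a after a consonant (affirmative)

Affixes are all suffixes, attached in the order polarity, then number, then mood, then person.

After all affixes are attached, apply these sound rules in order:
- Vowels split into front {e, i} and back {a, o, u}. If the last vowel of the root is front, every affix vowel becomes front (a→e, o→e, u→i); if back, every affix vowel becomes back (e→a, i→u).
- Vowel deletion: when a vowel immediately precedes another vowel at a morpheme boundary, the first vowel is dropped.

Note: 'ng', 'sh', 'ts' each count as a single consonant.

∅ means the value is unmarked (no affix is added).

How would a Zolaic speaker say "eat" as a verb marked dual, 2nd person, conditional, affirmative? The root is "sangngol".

Attach polarity affirmative -a (after consonant 'l') → sangngola.
Attach number dual -i → sangngolai.
Attach mood conditional -on → sangngolaion.
Attach person 2nd person -ts → sangngolaionts.
Apply vowel harmony: sangngolaionts → sangngolauonts.
Apply vowel deletion: sangngolauonts → sangngolonts.

sangngolonts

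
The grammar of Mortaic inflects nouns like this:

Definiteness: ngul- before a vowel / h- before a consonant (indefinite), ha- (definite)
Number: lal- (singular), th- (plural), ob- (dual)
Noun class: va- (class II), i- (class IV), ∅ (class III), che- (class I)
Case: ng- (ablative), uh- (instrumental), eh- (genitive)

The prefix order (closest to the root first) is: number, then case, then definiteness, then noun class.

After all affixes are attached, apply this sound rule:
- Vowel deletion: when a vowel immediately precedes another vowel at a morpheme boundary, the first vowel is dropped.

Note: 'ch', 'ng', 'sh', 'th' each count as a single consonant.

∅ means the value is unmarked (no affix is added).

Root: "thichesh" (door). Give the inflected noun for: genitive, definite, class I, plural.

Attach number plural th- → ththichesh.
Attach case genitive eh- → ehththichesh.
Attach definiteness definite ha- → haehththichesh.
Attach noun class class I che- → chehaehththichesh.
Apply vowel deletion: chehaehththichesh → chehehththichesh.

chehehththichesh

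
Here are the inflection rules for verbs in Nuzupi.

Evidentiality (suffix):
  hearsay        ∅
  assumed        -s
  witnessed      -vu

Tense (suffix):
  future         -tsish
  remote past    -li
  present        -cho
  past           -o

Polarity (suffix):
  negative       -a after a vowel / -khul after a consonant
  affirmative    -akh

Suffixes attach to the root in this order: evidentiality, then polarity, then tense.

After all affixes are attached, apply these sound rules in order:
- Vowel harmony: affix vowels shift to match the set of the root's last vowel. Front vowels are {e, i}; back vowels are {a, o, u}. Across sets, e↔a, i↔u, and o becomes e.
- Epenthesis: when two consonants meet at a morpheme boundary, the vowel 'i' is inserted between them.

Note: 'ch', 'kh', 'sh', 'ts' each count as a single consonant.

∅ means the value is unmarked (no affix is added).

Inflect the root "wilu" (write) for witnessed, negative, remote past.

wiluvualu

Attach evidentiality witnessed -vu → wiluvu.
Attach polarity negative -a (after vowel 'u') → wiluvua.
Attach tense remote past -li → wiluvuali.
Apply vowel harmony: wiluvuali → wiluvualu.
Epenthesis: no change.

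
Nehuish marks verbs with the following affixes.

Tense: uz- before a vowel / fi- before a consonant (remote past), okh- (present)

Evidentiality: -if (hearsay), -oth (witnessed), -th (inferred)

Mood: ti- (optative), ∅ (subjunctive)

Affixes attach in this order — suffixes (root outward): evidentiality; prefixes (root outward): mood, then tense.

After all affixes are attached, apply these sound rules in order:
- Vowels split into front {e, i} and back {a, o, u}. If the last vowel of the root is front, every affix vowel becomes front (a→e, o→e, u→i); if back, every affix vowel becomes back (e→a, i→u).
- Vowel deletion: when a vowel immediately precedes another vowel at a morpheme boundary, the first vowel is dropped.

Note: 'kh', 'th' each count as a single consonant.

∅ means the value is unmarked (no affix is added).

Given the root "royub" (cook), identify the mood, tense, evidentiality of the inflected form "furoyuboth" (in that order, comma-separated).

Segment: fi-royub-oth.
mood: ∅ → subjunctive.
tense: uz/fi- → remote past.
evidentiality: -oth → witnessed.

subjunctive, remote past, witnessed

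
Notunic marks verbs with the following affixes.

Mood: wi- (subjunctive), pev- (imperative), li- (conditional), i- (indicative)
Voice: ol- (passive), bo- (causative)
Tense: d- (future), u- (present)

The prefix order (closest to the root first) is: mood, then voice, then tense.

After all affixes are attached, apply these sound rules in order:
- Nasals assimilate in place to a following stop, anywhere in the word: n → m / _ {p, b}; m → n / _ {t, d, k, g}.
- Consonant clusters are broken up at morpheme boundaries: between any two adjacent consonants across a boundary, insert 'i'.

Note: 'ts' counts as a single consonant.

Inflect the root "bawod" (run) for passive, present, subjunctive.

Attach mood subjunctive wi- → wibawod.
Attach voice passive ol- → olwibawod.
Attach tense present u- → uolwibawod.
Nasal assimilation: no change.
Apply epenthesis: uolwibawod → uoliwibawod.

uoliwibawod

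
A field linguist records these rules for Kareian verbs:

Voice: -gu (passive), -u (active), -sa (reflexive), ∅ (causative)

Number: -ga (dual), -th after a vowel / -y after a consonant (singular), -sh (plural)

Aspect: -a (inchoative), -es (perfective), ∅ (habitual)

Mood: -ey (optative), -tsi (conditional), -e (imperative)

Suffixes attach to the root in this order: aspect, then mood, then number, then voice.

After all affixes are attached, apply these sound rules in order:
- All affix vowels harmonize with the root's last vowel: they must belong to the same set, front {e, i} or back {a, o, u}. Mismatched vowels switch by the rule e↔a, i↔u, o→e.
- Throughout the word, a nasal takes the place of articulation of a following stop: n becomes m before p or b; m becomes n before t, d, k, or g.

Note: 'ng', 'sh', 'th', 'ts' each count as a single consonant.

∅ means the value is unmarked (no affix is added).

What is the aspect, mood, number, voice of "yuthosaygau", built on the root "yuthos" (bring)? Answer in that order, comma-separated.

Segment: yuthos-ey-ga-u.
aspect: ∅ → habitual.
mood: -ey → optative.
number: -ga → dual.
voice: -u → active.

habitual, optative, dual, active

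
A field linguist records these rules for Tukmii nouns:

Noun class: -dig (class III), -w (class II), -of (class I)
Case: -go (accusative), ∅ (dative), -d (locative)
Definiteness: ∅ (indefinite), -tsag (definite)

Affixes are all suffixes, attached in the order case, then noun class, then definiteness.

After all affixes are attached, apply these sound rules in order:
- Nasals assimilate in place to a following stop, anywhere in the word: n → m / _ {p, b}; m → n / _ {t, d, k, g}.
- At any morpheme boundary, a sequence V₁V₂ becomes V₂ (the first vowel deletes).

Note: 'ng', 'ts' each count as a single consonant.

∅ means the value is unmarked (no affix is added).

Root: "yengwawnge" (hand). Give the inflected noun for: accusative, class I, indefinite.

Attach case accusative -go → yengwawngego.
Attach noun class class I -of → yengwawngegoof.
definiteness = indefinite: zero marking, form stays yengwawngegoof.
Nasal assimilation: no change.
Apply vowel deletion: yengwawngegoof → yengwawngegof.

yengwawngegof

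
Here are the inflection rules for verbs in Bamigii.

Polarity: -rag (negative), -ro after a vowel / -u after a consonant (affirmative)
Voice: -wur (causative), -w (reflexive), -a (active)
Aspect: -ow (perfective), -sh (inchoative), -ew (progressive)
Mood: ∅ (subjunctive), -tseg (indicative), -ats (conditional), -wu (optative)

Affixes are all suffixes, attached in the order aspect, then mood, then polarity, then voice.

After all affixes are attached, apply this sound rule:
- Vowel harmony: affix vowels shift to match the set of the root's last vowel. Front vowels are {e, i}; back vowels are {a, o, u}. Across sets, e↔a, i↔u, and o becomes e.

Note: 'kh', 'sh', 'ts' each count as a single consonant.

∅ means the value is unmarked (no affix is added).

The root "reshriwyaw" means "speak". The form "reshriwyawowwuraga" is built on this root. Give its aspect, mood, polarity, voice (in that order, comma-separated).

perfective, optative, negative, active

Segment: reshriwyaw-ow-wu-rag-a.
aspect: -ow → perfective.
mood: -wu → optative.
polarity: -rag → negative.
voice: -a → active.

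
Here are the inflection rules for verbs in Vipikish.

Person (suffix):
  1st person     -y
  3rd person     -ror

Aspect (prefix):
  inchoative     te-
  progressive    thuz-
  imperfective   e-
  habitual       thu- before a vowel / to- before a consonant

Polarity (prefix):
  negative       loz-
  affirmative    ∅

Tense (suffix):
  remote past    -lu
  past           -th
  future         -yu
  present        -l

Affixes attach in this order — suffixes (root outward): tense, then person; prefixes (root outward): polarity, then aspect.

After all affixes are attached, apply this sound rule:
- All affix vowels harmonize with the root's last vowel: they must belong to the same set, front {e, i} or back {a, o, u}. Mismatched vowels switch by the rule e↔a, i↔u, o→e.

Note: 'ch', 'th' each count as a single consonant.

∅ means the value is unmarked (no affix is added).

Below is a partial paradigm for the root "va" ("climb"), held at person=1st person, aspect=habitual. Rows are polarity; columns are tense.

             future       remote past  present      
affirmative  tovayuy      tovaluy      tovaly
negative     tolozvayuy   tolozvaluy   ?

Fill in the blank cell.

tolozvaly

Attach tense present -l → val.
Attach person 1st person -y → valy.
Attach polarity negative loz- → lozvaly.
Attach aspect habitual to- (before consonant 'l') → tolozvaly.
Vowel harmony: no change.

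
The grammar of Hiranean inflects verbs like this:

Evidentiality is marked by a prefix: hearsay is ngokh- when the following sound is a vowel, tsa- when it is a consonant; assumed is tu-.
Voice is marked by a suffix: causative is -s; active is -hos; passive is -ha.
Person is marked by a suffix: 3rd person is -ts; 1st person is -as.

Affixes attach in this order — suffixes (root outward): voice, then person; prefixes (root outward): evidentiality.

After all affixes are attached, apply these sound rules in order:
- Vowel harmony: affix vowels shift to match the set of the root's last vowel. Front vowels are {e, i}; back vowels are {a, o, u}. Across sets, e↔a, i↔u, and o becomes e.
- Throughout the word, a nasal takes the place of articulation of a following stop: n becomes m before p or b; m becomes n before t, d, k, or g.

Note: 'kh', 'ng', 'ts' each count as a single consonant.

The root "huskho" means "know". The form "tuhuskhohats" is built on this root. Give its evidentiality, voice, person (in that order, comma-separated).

Segment: tu-huskho-ha-ts.
evidentiality: tu- → assumed.
voice: -ha → passive.
person: -ts → 3rd person.

assumed, passive, 3rd person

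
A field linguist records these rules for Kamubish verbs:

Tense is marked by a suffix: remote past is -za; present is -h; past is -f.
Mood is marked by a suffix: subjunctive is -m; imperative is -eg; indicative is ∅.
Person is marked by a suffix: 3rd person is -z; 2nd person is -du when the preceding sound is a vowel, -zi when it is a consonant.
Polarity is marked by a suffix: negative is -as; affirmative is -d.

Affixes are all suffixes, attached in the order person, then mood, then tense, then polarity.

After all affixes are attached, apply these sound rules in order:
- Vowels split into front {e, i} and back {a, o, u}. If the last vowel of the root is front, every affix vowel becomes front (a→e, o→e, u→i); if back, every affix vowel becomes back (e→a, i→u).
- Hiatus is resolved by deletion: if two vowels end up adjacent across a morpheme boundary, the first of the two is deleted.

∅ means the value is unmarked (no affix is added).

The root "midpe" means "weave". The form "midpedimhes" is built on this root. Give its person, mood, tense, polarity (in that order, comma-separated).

Segment: midpe-du-m-h-as.
person: -du/zi → 2nd person.
mood: -m → subjunctive.
tense: -h → present.
polarity: -as → negative.

2nd person, subjunctive, present, negative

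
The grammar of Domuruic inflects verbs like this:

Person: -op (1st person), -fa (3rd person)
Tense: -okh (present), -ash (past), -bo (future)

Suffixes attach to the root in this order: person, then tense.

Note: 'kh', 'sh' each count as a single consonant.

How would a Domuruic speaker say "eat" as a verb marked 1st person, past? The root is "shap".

Attach person 1st person -op → shapop.
Attach tense past -ash → shapopash.

shapopash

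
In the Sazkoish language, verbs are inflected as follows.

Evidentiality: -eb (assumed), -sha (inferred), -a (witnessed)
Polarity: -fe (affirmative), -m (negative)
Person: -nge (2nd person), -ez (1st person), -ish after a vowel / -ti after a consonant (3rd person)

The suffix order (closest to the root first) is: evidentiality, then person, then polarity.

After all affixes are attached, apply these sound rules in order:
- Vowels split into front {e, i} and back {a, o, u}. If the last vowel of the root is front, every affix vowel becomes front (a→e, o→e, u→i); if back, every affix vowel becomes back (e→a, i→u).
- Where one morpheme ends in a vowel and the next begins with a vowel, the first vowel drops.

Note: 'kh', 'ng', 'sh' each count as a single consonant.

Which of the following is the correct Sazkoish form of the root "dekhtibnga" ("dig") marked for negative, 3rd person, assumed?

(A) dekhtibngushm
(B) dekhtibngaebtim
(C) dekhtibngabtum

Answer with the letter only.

C

Attach evidentiality assumed -eb → dekhtibngaeb.
Attach person 3rd person -ti (after consonant 'b') → dekhtibngaebti.
Attach polarity negative -m → dekhtibngaebtim.
Apply vowel harmony: dekhtibngaebtim → dekhtibngaabtum.
Apply vowel deletion: dekhtibngaabtum → dekhtibngabtum.
So the correct form is dekhtibngabtum, option (C).
(A) dekhtibngushm is wrong: it uses witnessed instead of assumed for evidentiality.
(B) dekhtibngaebtim is wrong: it fails to apply the sound rule(s).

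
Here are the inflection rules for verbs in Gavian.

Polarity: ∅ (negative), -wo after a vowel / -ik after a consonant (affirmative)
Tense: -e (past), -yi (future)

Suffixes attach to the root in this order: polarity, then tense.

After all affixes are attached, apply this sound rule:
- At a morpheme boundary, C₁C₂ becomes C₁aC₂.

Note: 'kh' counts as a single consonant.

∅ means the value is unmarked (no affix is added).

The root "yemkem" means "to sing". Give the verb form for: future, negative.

polarity = negative: zero marking, form stays yemkem.
Attach tense future -yi → yemkemyi.
Apply epenthesis: yemkemyi → yemkemayi.

yemkemayi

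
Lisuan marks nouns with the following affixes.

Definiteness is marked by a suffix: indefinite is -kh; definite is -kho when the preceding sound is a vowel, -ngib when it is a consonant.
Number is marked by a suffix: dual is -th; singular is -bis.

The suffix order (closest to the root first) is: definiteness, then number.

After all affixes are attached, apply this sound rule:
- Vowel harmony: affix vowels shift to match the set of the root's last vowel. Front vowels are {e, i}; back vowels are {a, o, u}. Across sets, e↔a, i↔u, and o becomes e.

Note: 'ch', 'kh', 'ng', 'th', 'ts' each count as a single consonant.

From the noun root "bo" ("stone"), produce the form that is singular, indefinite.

Attach definiteness indefinite -kh → bokh.
Attach number singular -bis → bokhbis.
Apply vowel harmony: bokhbis → bokhbus.

bokhbus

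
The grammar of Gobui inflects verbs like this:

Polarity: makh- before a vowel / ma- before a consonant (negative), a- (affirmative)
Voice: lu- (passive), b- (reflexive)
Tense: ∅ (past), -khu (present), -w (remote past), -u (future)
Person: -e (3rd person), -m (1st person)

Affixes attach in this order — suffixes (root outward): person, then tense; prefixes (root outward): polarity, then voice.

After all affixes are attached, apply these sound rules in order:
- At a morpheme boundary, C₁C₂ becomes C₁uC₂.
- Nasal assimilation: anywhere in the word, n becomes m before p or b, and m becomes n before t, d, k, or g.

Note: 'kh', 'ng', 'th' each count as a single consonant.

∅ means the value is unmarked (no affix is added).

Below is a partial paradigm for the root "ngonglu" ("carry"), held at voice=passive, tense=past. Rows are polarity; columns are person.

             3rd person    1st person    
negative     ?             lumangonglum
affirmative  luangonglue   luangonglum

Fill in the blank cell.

Attach polarity negative ma- (before consonant 'ng') → mangonglu.
Attach person 3rd person -e → mangonglue.
Attach voice passive lu- → lumangonglue.
tense = past: zero marking, form stays lumangonglue.
Epenthesis: no change.
Nasal assimilation: no change.

lumangonglue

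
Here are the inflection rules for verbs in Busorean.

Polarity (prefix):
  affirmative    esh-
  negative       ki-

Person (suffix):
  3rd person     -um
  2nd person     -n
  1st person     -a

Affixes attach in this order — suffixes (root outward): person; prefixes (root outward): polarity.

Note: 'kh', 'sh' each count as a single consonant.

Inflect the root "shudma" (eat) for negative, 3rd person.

kishudmaum

Attach person 3rd person -um → shudmaum.
Attach polarity negative ki- → kishudmaum.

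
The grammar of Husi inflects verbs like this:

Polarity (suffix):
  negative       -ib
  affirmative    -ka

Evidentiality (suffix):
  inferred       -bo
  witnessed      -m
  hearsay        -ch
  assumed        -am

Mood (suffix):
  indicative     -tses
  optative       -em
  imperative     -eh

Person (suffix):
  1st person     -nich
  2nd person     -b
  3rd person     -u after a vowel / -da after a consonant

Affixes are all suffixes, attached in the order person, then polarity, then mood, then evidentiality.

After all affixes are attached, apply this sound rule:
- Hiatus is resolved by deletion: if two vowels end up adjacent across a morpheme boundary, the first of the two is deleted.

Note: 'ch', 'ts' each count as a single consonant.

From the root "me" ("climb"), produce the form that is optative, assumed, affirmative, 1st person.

Attach person 1st person -nich → menich.
Attach polarity affirmative -ka → menichka.
Attach mood optative -em → menichkaem.
Attach evidentiality assumed -am → menichkaemam.
Apply vowel deletion: menichkaemam → menichkemam.

menichkemam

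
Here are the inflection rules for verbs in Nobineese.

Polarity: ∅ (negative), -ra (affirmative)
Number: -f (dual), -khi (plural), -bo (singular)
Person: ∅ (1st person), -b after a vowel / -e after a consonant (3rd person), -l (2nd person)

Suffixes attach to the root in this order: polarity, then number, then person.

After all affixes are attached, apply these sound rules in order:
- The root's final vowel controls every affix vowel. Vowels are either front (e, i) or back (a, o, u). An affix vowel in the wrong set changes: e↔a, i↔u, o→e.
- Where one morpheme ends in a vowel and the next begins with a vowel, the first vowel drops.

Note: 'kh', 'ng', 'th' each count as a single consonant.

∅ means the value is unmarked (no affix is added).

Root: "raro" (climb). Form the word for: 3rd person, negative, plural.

rarokhub

polarity = negative: zero marking, form stays raro.
Attach number plural -khi → rarokhi.
Attach person 3rd person -b (after vowel 'i') → rarokhib.
Apply vowel harmony: rarokhib → rarokhub.
Vowel deletion: no change.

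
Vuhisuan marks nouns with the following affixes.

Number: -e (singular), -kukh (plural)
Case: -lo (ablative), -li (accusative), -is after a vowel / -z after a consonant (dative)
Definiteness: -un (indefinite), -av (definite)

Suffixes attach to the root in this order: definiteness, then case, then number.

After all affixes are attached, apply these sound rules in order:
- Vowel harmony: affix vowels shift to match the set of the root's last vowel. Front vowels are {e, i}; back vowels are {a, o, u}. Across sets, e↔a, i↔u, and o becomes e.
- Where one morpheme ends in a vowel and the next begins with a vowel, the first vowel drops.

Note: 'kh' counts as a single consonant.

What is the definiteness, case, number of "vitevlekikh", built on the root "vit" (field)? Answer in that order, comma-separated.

definite, ablative, plural

Segment: vit-av-lo-kukh.
definiteness: -av → definite.
case: -lo → ablative.
number: -kukh → plural.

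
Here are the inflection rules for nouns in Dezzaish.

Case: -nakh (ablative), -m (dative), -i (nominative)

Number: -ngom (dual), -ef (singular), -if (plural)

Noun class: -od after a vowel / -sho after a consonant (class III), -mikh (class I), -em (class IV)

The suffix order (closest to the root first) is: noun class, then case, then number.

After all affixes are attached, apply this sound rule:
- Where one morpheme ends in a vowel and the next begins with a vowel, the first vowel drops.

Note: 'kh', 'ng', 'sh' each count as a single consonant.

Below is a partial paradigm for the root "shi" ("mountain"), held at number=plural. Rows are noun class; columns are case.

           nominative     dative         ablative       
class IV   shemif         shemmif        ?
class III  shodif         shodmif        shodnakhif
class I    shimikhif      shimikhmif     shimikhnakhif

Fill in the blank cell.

shemnakhif

Attach noun class class IV -em → shiem.
Attach case ablative -nakh → shiemnakh.
Attach number plural -if → shiemnakhif.
Apply vowel deletion: shiemnakhif → shemnakhif.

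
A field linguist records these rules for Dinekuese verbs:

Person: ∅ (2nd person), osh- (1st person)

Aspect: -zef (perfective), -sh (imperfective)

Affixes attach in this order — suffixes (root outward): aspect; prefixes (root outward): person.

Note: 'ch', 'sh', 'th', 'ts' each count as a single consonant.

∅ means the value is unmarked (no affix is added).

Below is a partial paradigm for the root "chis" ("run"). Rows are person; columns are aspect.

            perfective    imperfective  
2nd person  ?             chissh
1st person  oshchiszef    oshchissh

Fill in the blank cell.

chiszef

person = 2nd person: zero marking, form stays chis.
Attach aspect perfective -zef → chiszef.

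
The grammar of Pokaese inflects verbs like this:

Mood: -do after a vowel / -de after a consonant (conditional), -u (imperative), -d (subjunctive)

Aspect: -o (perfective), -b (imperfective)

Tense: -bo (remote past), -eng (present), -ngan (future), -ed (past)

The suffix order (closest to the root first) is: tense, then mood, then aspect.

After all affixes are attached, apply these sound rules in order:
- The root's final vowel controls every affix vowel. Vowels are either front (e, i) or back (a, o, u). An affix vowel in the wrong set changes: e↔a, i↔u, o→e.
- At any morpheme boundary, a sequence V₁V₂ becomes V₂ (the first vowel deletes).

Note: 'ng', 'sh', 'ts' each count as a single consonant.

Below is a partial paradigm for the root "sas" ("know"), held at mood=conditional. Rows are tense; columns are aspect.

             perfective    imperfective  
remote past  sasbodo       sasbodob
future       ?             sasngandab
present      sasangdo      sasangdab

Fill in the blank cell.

Attach tense future -ngan → sasngan.
Attach mood conditional -de (after consonant 'n') → sasngande.
Attach aspect perfective -o → sasngandeo.
Apply vowel harmony: sasngandeo → sasngandao.
Apply vowel deletion: sasngandao → sasngando.

sasngando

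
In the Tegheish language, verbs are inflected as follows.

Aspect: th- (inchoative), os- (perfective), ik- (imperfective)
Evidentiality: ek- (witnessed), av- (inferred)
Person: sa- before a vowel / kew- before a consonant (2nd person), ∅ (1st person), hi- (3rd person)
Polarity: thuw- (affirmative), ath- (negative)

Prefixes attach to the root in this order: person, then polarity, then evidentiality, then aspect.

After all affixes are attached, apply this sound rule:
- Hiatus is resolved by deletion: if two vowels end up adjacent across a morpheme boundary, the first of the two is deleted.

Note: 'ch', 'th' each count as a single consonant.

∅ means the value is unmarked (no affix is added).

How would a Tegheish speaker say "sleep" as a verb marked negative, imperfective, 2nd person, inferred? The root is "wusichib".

ikavathkewwusichib

Attach person 2nd person kew- (before consonant 'w') → kewwusichib.
Attach polarity negative ath- → athkewwusichib.
Attach evidentiality inferred av- → avathkewwusichib.
Attach aspect imperfective ik- → ikavathkewwusichib.
Vowel deletion: no change.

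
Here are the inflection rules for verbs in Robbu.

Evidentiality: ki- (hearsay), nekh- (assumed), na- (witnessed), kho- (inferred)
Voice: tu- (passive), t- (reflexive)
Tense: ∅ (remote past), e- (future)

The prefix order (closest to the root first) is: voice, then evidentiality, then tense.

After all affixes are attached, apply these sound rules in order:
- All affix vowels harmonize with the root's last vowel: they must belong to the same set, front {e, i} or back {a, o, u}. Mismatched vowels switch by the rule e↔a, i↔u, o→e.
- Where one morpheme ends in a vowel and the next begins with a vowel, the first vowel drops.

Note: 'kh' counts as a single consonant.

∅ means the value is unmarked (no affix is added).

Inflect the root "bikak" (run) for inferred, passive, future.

Attach voice passive tu- → tubikak.
Attach evidentiality inferred kho- → khotubikak.
Attach tense future e- → ekhotubikak.
Apply vowel harmony: ekhotubikak → akhotubikak.
Vowel deletion: no change.

akhotubikak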